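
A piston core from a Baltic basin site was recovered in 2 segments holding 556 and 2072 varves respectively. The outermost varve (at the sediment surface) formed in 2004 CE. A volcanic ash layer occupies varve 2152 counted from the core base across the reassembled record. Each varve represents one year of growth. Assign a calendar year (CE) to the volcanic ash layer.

1528 CE

Total varves = 556 + 2072 = 2628.
Between varve 2152 and the sediment surface there are 2628 − 2152 = 476 varves.
2004 − 476 = 1528 CE.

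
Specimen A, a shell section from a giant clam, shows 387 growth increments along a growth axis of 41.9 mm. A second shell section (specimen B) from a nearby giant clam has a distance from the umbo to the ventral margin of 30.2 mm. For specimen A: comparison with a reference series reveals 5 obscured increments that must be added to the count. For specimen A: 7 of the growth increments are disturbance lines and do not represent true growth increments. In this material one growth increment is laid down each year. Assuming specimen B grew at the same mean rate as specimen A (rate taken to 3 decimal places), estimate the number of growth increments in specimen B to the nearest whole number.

277 growth increments

Specimen A: adjusted count: 387 − 7 + 5 = 385 growth increments.
A: 41.9 mm over 385 years gives 41.9 / 385 ≈ 0.109 mm per year.
Specimen B: 30.2 mm / 0.109 mm per year = 277.06 years ≈ 277 growth increments.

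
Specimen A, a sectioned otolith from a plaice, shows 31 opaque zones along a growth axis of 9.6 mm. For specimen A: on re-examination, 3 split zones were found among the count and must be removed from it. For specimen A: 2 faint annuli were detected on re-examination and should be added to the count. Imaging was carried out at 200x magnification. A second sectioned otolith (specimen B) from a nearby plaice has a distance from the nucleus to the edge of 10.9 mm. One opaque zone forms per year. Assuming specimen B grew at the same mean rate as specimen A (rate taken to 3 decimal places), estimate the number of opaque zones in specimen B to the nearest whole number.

34 opaque zones

Specimen A: adjusted count: 31 − 3 + 2 = 30 opaque zones.
A: Mean rate = 9.6 mm / 30 years ≈ 0.320 mm/yr.
For B, 10.9 / 0.320 = 34.06 years ≈ 34 opaque zones.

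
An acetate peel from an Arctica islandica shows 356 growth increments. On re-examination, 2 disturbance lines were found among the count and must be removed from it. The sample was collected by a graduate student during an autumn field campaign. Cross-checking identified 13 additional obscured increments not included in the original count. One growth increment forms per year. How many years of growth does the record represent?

Correcting the raw count gives 356 − 2 + 13 = 367 true growth increments.
One growth increment per year makes the duration 367 years.

367 years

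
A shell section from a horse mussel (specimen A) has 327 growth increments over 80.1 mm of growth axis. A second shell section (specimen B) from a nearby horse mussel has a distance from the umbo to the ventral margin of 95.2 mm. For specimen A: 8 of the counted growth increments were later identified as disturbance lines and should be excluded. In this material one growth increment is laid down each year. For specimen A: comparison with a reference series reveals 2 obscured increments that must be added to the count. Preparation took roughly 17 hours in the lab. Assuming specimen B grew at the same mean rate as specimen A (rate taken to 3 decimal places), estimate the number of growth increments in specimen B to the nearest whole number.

Specimen A: after corrections the count is 327 − 8 + 2 = 321 growth increments.
A: 80.1 mm over 321 years gives 80.1 / 321 ≈ 0.250 mm/yr.
B spans 95.2 / 0.250 = 380.80 years ≈ 381 growth increments.

381 growth increments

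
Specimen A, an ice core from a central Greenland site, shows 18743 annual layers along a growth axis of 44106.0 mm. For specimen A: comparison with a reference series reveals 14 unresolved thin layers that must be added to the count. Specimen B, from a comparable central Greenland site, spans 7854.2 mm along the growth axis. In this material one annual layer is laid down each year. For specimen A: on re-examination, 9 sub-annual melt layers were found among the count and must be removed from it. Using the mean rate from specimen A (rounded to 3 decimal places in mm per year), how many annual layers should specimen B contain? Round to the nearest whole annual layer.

3338 annual layers

Specimen A: true annual layer count = 18743 − 9 + 14 = 18748.
A: 44106.0 mm over 18748 years gives 44106.0 / 18748 ≈ 2.353 mm/yr.
For B, 7854.2 / 2.353 = 3337.95 years ≈ 3338 annual layers.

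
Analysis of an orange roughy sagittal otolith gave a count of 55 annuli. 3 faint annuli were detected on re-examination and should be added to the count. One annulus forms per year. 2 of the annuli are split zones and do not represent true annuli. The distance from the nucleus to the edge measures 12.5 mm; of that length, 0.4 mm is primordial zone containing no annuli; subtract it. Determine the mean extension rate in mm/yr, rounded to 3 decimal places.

0.216 mm/yr

Adjusted count: 55 − 2 + 3 = 56 annuli.
The growth record spans 12.5 − 0.4 = 12.1 mm.
Mean rate = 12.1 mm / 56 years ≈ 0.216 mm/yr.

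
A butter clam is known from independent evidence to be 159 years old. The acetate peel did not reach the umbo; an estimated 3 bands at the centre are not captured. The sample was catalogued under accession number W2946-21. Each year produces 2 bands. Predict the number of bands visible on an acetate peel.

With 2 bands per year, 159 years would produce 159 × 2 = 318 bands.
318 − 3 missed = 315 bands expected in the prepared section.

315 bands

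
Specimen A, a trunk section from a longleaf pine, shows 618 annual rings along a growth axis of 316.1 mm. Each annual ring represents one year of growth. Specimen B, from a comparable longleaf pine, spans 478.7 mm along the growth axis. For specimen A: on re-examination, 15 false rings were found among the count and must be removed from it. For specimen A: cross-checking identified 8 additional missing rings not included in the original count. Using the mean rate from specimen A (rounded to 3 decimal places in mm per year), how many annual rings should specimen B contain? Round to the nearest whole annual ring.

Specimen A: correcting the raw count gives 618 − 15 + 8 = 611 true annual rings.
A: Mean rate = 316.1 mm / 611 years ≈ 0.517 mm/yr.
For B, 478.7 / 0.517 = 925.92 years ≈ 926 annual rings.

926 annual rings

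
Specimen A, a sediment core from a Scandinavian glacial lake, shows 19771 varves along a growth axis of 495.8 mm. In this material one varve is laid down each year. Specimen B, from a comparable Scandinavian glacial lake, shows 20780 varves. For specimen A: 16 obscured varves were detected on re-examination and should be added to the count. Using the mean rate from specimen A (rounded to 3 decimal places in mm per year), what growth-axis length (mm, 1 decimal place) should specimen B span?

519.5 mm

Specimen A: adjusted count: 19771 + 16 = 19787 varves.
A: Mean rate = 495.8 mm / 19787 years ≈ 0.025 mm/yr.
Length of B = 0.025 × 20780 = 519.5 mm.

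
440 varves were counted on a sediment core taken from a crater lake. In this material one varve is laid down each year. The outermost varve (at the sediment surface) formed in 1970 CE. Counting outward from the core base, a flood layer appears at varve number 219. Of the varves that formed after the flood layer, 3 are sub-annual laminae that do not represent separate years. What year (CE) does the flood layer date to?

Between varve 219 and the sediment surface there are 440 − 219 = 221 varves.
Excluding 3 false varves: 221 − 3 = 218.
1970 − 218 = 1752 CE.

1752 CE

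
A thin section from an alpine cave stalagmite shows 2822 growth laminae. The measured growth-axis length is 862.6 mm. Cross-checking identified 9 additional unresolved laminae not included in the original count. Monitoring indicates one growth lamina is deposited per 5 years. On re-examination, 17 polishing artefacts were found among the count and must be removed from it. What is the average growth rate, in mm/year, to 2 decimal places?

0.06 mm/year

True growth lamina count = 2822 − 17 + 9 = 2814.
Multiplying by 5 years per growth lamina: 2814 × 5 = 14070 years.
Mean rate = 862.6 mm / 14070 years ≈ 0.06 mm/year.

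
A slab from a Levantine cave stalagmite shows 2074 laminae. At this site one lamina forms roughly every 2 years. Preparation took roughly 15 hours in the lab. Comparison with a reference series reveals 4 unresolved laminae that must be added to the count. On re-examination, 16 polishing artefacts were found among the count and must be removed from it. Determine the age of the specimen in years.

After corrections the count is 2074 − 16 + 4 = 2062 laminae.
Multiplying by 2 years per lamina: 2062 × 2 = 4124 years.

4124 years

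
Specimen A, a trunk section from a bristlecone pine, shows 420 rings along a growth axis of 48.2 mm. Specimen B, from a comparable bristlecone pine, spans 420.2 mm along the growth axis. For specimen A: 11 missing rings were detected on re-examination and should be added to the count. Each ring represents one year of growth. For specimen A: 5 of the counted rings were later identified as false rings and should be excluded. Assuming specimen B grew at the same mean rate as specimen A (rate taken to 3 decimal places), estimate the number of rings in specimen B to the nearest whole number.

Specimen A: after corrections the count is 420 − 5 + 11 = 426 rings.
A: 48.2 mm over 426 years gives 48.2 / 426 ≈ 0.113 mm/year.
For B, 420.2 / 0.113 = 3718.58 years ≈ 3719 rings.

3719 rings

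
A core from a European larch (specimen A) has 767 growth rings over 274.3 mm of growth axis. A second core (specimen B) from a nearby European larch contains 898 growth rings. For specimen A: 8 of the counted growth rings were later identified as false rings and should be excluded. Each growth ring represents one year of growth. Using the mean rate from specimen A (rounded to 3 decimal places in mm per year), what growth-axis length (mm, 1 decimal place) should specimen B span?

Specimen A: correcting the raw count gives 767 − 8 = 759 true growth rings.
A: Mean rate = 274.3 mm / 759 years ≈ 0.361 mm/yr.
Length of B = 0.361 × 898 = 324.2 mm.

324.2 mm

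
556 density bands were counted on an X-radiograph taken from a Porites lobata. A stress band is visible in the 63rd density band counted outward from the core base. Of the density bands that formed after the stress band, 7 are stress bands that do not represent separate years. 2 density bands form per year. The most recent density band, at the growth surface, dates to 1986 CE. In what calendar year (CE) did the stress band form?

556 − 63 = 493 density bands lie beyond the stress band toward the growth surface.
Excluding 7 false density bands: 493 − 7 = 486.
Dividing by 2 density bands per year: 486 / 2 = 243 years.
The density band at the growth surface is 1986 CE, so the stress band dates to 1986 − 243 = 1743 CE.

1743 CE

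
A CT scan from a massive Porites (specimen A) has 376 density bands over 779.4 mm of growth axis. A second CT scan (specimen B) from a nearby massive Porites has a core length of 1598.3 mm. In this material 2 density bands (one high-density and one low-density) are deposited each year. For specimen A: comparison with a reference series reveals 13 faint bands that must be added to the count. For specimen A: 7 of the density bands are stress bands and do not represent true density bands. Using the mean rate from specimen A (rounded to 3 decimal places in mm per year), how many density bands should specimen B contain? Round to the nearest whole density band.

Specimen A: adjusted count: 376 − 7 + 13 = 382 density bands.
Specimen A: dividing by 2 density bands per year: 382 / 2 = 191 years.
A: Mean rate = 779.4 mm / 191 years ≈ 4.081 mm per year.
Specimen B: 1598.3 mm / 4.081 mm per year = 391.64 years; at 2 density bands per year that is 391.64 × 2 ≈ 783 density bands.

783 density bands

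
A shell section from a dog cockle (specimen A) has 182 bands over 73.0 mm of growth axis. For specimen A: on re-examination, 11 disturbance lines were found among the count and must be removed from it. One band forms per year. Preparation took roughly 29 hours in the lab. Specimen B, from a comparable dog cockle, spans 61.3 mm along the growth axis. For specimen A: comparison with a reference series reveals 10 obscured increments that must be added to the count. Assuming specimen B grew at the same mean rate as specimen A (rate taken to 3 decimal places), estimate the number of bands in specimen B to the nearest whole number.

Specimen A: correcting the raw count gives 182 − 11 + 10 = 181 true bands.
A: Extension rate ≈ 73.0 / 181 = 0.403 mm/year.
Specimen B: 61.3 mm / 0.403 mm per year = 152.11 years ≈ 152 bands.

152 bands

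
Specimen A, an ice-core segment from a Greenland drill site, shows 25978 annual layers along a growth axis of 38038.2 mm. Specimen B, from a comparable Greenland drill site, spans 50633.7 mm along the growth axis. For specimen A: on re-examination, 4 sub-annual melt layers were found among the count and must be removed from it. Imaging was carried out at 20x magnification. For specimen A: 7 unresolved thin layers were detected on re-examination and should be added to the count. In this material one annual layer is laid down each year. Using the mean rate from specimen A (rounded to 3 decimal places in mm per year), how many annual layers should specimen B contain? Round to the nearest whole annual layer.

Specimen A: correcting the raw count gives 25978 − 4 + 7 = 25981 true annual layers.
A: Extension rate ≈ 38038.2 / 25981 = 1.464 mm/yr.
Specimen B: 50633.7 mm / 1.464 mm per year = 34585.86 years ≈ 34586 annual layers.

34586 annual layers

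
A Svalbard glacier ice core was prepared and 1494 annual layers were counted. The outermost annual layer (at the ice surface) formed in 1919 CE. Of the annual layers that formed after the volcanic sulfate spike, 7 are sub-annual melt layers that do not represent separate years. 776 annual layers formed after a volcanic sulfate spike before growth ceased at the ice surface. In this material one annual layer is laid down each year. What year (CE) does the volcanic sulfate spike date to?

There are 776 annual layers younger than the volcanic sulfate spike.
776 − 7 false = 769 true annual layers after the volcanic sulfate spike.
Counting back 769 years from 1919 CE places the volcanic sulfate spike in 1919 − 769 = 1150 CE.

1150 CE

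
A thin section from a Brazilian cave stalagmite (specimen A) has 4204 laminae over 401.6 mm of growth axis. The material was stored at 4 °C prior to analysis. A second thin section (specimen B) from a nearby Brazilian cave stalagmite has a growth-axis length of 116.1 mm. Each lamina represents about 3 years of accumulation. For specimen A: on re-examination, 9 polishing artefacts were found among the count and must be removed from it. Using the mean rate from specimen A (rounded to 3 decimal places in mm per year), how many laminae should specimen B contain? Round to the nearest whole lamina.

1209 laminae

Specimen A: true lamina count = 4204 − 9 = 4195.
Specimen A: 4195 laminae at 3 years each span 4195 × 3 = 12585 years.
A: 401.6 mm over 12585 years gives 401.6 / 12585 ≈ 0.032 mm/year.
For B, 116.1 / 0.032 = 3628.12 years; at 3 years per lamina that is 3628.12 / 3 ≈ 1209 laminae.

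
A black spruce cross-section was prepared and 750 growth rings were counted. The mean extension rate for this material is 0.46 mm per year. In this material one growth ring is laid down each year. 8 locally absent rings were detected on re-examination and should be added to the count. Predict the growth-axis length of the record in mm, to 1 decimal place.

True growth ring count = 750 + 8 = 758.
Predicted length = 0.46 mm/year × 758 years = 348.7 mm.

348.7 mm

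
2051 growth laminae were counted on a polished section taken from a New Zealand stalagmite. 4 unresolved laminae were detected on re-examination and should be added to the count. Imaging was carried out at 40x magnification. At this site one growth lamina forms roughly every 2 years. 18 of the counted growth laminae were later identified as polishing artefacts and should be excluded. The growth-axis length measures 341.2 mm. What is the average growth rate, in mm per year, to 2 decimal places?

0.08 mm per year

Adjusted count: 2051 − 18 + 4 = 2037 growth laminae.
2037 growth laminae at 2 years each span 2037 × 2 = 4074 years.
341.2 mm over 4074 years gives 341.2 / 4074 ≈ 0.08 mm per year.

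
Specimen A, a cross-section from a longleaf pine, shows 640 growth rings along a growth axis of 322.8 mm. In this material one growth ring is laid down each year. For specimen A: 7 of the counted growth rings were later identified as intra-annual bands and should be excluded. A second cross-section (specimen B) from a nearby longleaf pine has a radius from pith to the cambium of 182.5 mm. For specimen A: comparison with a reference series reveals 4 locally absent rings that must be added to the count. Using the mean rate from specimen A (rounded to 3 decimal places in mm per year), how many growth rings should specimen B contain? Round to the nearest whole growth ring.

Specimen A: adjusted count: 640 − 7 + 4 = 637 growth rings.
A: 322.8 mm over 637 years gives 322.8 / 637 ≈ 0.507 mm per year.
For B, 182.5 / 0.507 = 359.96 years ≈ 360 growth rings.

360 growth rings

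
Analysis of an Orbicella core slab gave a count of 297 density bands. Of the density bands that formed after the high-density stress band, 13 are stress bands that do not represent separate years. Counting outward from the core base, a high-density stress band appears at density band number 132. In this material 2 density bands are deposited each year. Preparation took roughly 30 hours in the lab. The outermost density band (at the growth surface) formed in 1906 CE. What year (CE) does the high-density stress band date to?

The high-density stress band sits at density band 132 from the core base, so 297 − 132 = 165 density bands formed after it.
Removing the 13 false density bands leaves 165 − 13 = 152 true density bands beyond the high-density stress band.
Dividing by 2 density bands per year: 152 / 2 = 76 years.
1906 − 76 = 1830 CE.

1830 CE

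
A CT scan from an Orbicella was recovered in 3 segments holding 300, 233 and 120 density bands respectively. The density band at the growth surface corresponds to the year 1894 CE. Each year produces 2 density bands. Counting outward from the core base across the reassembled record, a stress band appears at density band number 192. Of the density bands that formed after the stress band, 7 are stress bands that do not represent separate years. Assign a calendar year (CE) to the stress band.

Total density bands = 300 + 233 + 120 = 653.
Between density band 192 and the growth surface there are 653 − 192 = 461 density bands.
Removing the 7 false density bands leaves 461 − 7 = 454 true density bands beyond the stress band.
With 2 density bands per year, 454 / 2 = 227 years.
1894 − 227 = 1667 CE.

1667 CE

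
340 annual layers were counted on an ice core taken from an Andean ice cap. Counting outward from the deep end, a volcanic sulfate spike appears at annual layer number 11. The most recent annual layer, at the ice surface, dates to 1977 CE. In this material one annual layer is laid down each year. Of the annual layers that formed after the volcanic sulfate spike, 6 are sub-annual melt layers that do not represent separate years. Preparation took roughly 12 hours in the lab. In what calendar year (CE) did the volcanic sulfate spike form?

Between annual layer 11 and the ice surface there are 340 − 11 = 329 annual layers.
329 − 6 false = 323 true annual layers after the volcanic sulfate spike.
1977 − 323 = 1654 CE.

1654 CE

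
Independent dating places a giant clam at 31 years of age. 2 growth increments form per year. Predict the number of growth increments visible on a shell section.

62 growth increments

31 years at 2 growth increments per year gives 31 × 2 = 62 growth increments.
So 62 growth increments should be present.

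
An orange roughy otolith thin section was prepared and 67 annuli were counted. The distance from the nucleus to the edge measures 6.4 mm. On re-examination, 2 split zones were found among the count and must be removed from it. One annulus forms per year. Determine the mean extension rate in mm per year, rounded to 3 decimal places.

0.098 mm per year

Adjusted count: 67 − 2 = 65 annuli.
Mean rate = 6.4 mm / 65 years ≈ 0.098 mm per year.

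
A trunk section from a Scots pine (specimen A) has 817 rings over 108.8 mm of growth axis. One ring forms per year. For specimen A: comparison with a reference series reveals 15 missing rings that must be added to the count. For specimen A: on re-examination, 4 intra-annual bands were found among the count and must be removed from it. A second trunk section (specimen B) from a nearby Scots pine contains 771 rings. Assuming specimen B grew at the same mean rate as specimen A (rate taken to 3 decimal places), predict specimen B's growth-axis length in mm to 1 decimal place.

101.0 mm

Specimen A: after corrections the count is 817 − 4 + 15 = 828 rings.
A: 108.8 mm over 828 years gives 108.8 / 828 ≈ 0.131 mm per year.
B's length ≈ 0.131 × 771 = 101.0 mm.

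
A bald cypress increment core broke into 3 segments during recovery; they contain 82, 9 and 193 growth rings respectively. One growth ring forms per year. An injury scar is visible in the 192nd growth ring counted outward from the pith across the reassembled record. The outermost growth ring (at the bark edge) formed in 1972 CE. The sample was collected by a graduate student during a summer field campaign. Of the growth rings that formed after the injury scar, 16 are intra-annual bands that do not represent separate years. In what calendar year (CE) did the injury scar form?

1896 CE

Total growth rings = 82 + 9 + 193 = 284.
The injury scar sits at growth ring 192 from the pith, so 284 − 192 = 92 growth rings formed after it.
92 − 16 false = 76 true growth rings after the injury scar.
The growth ring at the bark edge is 1972 CE, so the injury scar dates to 1972 − 76 = 1896 CE.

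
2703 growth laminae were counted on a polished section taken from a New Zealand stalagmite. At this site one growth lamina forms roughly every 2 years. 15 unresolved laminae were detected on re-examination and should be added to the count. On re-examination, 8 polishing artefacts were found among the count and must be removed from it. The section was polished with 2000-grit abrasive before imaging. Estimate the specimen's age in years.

Adjusted count: 2703 − 8 + 15 = 2710 growth laminae.
Multiplying by 2 years per growth lamina: 2710 × 2 = 5420 years.

5420 years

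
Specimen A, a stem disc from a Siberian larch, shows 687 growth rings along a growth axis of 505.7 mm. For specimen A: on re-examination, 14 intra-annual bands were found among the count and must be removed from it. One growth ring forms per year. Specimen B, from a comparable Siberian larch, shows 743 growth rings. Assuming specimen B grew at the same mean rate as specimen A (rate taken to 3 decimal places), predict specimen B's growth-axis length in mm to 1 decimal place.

558.0 mm

Specimen A: correcting the raw count gives 687 − 14 = 673 true growth rings.
A: Extension rate ≈ 505.7 / 673 = 0.751 mm/yr.
For B, 0.751 mm/year × 743 years = 558.0 mm.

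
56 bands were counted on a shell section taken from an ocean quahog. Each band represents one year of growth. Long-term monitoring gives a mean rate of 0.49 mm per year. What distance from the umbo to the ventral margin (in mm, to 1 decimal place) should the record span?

27.4 mm

The record spans 56 years at 0.49 mm per year.
56 years at 0.49 mm/year gives 0.49 × 56 = 27.4 mm.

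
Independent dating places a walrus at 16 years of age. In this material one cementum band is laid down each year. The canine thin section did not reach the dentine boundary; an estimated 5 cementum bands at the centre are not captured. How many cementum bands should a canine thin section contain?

One cementum band per year gives 16 cementum bands over 16 years.
Less the 5 uncaptured cementum bands: 16 − 5 = 11.

11 cementum bands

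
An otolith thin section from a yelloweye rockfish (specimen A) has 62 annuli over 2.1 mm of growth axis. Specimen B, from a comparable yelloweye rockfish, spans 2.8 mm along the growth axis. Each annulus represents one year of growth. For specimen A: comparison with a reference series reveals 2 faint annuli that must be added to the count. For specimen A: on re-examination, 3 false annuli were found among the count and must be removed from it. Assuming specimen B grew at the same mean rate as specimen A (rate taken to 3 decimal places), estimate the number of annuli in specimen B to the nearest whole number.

82 annuli

Specimen A: correcting the raw count gives 62 − 3 + 2 = 61 true annuli.
A: 2.1 mm over 61 years gives 2.1 / 61 ≈ 0.034 mm per year.
Specimen B: 2.8 mm / 0.034 mm per year = 82.35 years ≈ 82 annuli.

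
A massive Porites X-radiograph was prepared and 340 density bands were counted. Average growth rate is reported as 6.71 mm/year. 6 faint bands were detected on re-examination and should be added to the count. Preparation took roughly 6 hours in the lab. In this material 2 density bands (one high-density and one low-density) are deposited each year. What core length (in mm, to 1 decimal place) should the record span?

After corrections the count is 340 + 6 = 346 density bands.
Dividing by 2 density bands per year: 346 / 2 = 173 years.
173 years at 6.71 mm/year gives 6.71 × 173 = 1160.8 mm.

1160.8 mm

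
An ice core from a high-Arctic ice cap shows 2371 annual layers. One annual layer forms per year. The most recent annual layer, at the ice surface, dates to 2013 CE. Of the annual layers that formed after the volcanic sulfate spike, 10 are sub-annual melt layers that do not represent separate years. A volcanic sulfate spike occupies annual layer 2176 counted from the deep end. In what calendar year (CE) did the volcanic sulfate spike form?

1828 CE

The volcanic sulfate spike sits at annual layer 2176 from the deep end, so 2371 − 2176 = 195 annual layers formed after it.
195 − 10 false = 185 true annual layers after the volcanic sulfate spike.
Counting back 185 years from 2013 CE places the volcanic sulfate spike in 2013 − 185 = 1828 CE.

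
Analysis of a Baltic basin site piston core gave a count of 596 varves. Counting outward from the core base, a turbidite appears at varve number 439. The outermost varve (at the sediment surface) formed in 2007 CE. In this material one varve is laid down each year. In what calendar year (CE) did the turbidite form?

1850 CE

596 − 439 = 157 varves lie beyond the turbidite toward the sediment surface.
2007 − 157 = 1850 CE.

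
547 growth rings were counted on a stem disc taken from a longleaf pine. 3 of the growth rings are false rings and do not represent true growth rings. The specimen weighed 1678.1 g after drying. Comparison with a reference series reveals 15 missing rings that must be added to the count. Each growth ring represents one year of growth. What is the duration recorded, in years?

Correcting the raw count gives 547 − 3 + 15 = 559 true growth rings.
One growth ring per year makes the duration 559 years.

559 years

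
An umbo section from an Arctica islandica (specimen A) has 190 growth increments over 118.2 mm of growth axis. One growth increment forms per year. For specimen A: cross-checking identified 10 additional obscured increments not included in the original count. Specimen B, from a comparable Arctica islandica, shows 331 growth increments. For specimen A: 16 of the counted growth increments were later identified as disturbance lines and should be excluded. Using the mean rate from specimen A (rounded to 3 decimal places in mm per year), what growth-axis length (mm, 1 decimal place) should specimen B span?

Specimen A: adjusted count: 190 − 16 + 10 = 184 growth increments.
A: Mean rate = 118.2 mm / 184 years ≈ 0.642 mm/yr.
For B, 0.642 mm/year × 331 years = 212.5 mm.

212.5 mm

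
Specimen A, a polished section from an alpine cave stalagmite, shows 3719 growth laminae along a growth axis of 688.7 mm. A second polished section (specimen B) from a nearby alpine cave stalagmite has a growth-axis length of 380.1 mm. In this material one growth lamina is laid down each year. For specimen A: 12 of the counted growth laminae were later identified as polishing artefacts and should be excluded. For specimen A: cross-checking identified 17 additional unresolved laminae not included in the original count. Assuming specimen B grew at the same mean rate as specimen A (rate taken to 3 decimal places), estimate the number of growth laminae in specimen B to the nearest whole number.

Specimen A: true growth lamina count = 3719 − 12 + 17 = 3724.
A: Extension rate ≈ 688.7 / 3724 = 0.185 mm per year.
For B, 380.1 / 0.185 = 2054.59 years ≈ 2055 growth laminae.

2055 growth laminae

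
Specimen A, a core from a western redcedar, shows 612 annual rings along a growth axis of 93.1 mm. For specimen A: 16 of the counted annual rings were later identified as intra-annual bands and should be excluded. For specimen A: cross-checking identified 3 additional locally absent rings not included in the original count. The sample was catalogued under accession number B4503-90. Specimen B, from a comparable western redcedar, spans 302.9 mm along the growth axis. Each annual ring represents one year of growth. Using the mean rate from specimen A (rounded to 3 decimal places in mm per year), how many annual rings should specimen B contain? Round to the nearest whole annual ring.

1954 annual rings

Specimen A: adjusted count: 612 − 16 + 3 = 599 annual rings.
A: Extension rate ≈ 93.1 / 599 = 0.155 mm/year.
For B, 302.9 / 0.155 = 1954.19 years ≈ 1954 annual rings.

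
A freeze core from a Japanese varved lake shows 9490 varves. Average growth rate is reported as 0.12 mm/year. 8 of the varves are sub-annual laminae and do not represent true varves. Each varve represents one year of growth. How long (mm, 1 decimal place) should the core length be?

True varve count = 9490 − 8 = 9482.
9482 years at 0.12 mm/year gives 0.12 × 9482 = 1137.8 mm.

1137.8 mm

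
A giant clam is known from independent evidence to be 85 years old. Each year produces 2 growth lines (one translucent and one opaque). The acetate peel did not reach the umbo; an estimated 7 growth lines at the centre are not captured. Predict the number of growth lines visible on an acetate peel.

85 years at 2 growth lines per year gives 85 × 2 = 170 growth lines.
Subtracting the 7 growth lines not captured gives 170 − 7 = 163 growth lines in the record.

163 growth lines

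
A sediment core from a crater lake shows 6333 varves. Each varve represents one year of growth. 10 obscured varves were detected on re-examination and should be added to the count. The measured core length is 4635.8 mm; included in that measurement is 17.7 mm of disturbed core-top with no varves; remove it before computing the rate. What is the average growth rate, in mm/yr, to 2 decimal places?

True varve count = 6333 + 10 = 6343.
Net length = 4635.8 − 17.7 = 4618.1 mm.
Mean rate = 4618.1 mm / 6343 years ≈ 0.73 mm/yr.

0.73 mm/yr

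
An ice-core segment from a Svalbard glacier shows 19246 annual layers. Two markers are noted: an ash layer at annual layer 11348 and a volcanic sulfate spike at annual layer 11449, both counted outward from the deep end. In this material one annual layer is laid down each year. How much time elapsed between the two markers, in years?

101 years

Separation: 11449 − 11348 = 101 annual layers.
One annual layer per year makes the interval 101 years.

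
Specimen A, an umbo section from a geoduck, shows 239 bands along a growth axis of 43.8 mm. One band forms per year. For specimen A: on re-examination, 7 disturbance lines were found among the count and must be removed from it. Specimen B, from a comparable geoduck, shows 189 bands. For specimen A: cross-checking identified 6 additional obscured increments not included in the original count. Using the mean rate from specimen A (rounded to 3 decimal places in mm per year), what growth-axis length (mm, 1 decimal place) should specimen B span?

Specimen A: correcting the raw count gives 239 − 7 + 6 = 238 true bands.
A: Extension rate ≈ 43.8 / 238 = 0.184 mm/yr.
Length of B = 0.184 × 189 = 34.8 mm.

34.8 mm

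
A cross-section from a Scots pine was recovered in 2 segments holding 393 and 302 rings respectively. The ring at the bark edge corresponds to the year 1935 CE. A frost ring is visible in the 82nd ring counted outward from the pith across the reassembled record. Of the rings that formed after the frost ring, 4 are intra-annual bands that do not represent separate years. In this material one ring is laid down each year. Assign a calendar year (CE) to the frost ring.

1326 CE

Total rings = 393 + 302 = 695.
695 − 82 = 613 rings lie beyond the frost ring toward the bark edge.
Excluding 4 false rings: 613 − 4 = 609.
1935 − 609 = 1326 CE.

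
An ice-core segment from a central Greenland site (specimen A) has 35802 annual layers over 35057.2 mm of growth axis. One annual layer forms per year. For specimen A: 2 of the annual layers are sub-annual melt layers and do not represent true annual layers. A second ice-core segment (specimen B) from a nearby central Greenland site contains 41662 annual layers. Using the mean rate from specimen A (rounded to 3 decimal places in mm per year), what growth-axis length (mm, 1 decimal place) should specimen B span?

Specimen A: after corrections the count is 35802 − 2 = 35800 annual layers.
A: Extension rate ≈ 35057.2 / 35800 = 0.979 mm/year.
For B, 0.979 mm/year × 41662 years = 40787.1 mm.

40787.1 mm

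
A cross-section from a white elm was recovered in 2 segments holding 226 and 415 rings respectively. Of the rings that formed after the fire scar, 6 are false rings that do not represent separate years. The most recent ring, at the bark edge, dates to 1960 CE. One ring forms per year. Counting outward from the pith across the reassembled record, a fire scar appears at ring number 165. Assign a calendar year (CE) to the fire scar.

Total rings = 226 + 415 = 641.
Between ring 165 and the bark edge there are 641 − 165 = 476 rings.
Removing the 6 false rings leaves 476 − 6 = 470 true rings beyond the fire scar.
1960 − 470 = 1490 CE.

1490 CE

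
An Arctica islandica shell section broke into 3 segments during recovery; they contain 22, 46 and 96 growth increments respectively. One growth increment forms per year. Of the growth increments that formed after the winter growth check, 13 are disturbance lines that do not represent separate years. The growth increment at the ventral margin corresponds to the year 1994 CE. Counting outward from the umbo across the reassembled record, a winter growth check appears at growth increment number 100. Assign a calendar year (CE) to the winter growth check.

Total growth increments = 22 + 46 + 96 = 164.
Between growth increment 100 and the ventral margin there are 164 − 100 = 64 growth increments.
64 − 13 false = 51 true growth increments after the winter growth check.
1994 − 51 = 1943 CE.

1943 CE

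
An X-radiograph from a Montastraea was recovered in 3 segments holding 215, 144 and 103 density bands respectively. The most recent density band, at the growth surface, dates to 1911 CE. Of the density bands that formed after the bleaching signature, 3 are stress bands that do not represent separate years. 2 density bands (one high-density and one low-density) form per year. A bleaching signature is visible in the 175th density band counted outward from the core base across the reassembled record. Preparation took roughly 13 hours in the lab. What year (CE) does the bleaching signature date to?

1769 CE

Total density bands = 215 + 144 + 103 = 462.
Between density band 175 and the growth surface there are 462 − 175 = 287 density bands.
287 − 3 false = 284 true density bands after the bleaching signature.
With 2 density bands per year, 284 / 2 = 142 years.
Counting back 142 years from 1911 CE places the bleaching signature in 1911 − 142 = 1769 CE.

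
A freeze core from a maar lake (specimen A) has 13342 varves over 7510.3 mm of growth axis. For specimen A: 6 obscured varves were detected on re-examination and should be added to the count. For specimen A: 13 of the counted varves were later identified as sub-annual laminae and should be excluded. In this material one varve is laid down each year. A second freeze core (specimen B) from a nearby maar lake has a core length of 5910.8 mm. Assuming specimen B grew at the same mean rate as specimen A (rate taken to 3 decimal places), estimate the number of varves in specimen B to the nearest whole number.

10499 varves

Specimen A: true varve count = 13342 − 13 + 6 = 13335.
A: Extension rate ≈ 7510.3 / 13335 = 0.563 mm per year.
For B, 5910.8 / 0.563 = 10498.76 years ≈ 10499 varves.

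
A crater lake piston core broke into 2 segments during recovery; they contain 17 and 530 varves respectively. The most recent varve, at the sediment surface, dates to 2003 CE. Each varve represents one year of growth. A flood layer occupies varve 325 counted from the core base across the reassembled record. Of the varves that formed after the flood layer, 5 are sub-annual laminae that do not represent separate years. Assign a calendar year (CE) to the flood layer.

Total varves = 17 + 530 = 547.
The flood layer sits at varve 325 from the core base, so 547 − 325 = 222 varves formed after it.
Removing the 5 false varves leaves 222 − 5 = 217 true varves beyond the flood layer.
The varve at the sediment surface is 2003 CE, so the flood layer dates to 2003 − 217 = 1786 CE.

1786 CE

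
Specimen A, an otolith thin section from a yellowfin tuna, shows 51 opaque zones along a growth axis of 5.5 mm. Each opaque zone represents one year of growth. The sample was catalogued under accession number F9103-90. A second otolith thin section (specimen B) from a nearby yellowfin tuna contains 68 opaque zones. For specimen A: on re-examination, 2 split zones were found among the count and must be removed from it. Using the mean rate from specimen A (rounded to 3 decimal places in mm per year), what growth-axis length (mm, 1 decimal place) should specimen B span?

Specimen A: correcting the raw count gives 51 − 2 = 49 true opaque zones.
A: Mean rate = 5.5 mm / 49 years ≈ 0.112 mm/year.
For B, 0.112 mm/year × 68 years = 7.6 mm.

7.6 mm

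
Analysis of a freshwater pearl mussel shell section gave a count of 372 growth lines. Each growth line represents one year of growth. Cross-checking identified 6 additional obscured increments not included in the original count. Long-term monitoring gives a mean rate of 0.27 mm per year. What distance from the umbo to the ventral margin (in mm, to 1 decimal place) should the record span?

102.1 mm

After corrections the count is 372 + 6 = 378 growth lines.
Predicted length = 0.27 mm/year × 378 years = 102.1 mm.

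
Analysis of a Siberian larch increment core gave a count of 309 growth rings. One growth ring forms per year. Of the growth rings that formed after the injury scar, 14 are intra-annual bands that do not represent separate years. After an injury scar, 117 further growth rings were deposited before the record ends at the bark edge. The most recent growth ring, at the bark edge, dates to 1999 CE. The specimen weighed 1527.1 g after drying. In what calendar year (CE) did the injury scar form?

1896 CE

117 growth rings formed after the injury scar.
Excluding 14 false growth rings: 117 − 14 = 103.
1999 − 103 = 1896 CE.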